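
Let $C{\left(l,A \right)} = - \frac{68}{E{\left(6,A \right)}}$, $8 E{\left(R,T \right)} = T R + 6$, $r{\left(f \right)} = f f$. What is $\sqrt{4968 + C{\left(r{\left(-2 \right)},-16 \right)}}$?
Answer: $\frac{14 \sqrt{5710}}{15} \approx 70.527$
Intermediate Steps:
$r{\left(f \right)} = f^{2}$
$E{\left(R,T \right)} = \frac{3}{4} + \frac{R T}{8}$ ($E{\left(R,T \right)} = \frac{T R + 6}{8} = \frac{R T + 6}{8} = \frac{6 + R T}{8} = \frac{3}{4} + \frac{R T}{8}$)
$C{\left(l,A \right)} = - \frac{68}{\frac{3}{4} + \frac{3 A}{4}}$ ($C{\left(l,A \right)} = - \frac{68}{\frac{3}{4} + \frac{1}{8} \cdot 6 A} = - \frac{68}{\frac{3}{4} + \frac{3 A}{4}}$)
$\sqrt{4968 + C{\left(r{\left(-2 \right)},-16 \right)}} = \sqrt{4968 - \frac{272}{3 + 3 \left(-16\right)}} = \sqrt{4968 - \frac{272}{3 - 48}} = \sqrt{4968 - \frac{272}{-45}} = \sqrt{4968 - - \frac{272}{45}} = \sqrt{4968 + \frac{272}{45}} = \sqrt{\frac{223832}{45}} = \frac{14 \sqrt{5710}}{15}$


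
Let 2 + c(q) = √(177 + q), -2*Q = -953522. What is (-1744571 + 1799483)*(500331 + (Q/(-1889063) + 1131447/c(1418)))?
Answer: 7528027990318088448/273227203 + 62130017664*√1595/1591 ≈ 2.9112e+10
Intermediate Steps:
Q = 476761 (Q = -½*(-953522) = 476761)
c(q) = -2 + √(177 + q)
(-1744571 + 1799483)*(500331 + (Q/(-1889063) + 1131447/c(1418))) = (-1744571 + 1799483)*(500331 + (476761/(-1889063) + 1131447/(-2 + √(177 + 1418)))) = 54912*(500331 + (476761*(-1/1889063) + 1131447/(-2 + √1595))) = 54912*(500331 + (-476761/1889063 + 1131447/(-2 + √1595))) = 54912*(945156303092/1889063 + 1131447/(-2 + √1595)) = 4718220265035264/171733 + 62130017664/(-2 + √1595)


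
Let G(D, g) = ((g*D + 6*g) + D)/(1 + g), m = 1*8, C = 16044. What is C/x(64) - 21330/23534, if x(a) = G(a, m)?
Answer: 141037731/611884 ≈ 230.50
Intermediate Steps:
m = 8
G(D, g) = (D + 6*g + D*g)/(1 + g) (G(D, g) = ((D*g + 6*g) + D)/(1 + g) = ((6*g + D*g) + D)/(1 + g) = (D + 6*g + D*g)/(1 + g))
x(a) = 16/3 + a (x(a) = (a + 6*8 + a*8)/(1 + 8) = (a + 48 + 8*a)/9 = (48 + 9*a)/9 = 16/3 + a)
C/x(64) - 21330/23534 = 16044/(16/3 + 64) - 21330/23534 = 16044/(208/3) - 21330*1/23534 = 16044*(3/208) - 10665/11767 = 12033/52 - 10665/11767 = 141037731/611884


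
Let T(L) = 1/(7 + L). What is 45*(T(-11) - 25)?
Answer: -4545/4 ≈ -1136.3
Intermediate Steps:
45*(T(-11) - 25) = 45*(1/(7 - 11) - 25) = 45*(1/(-4) - 25) = 45*(-1/4 - 25) = 45*(-101/4) = -4545/4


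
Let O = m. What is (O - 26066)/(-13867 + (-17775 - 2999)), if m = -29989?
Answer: 18685/11547 ≈ 1.6182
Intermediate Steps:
O = -29989
(O - 26066)/(-13867 + (-17775 - 2999)) = (-29989 - 26066)/(-13867 + (-17775 - 2999)) = -56055/(-13867 - 20774) = -56055/(-34641) = -56055*(-1/34641) = 18685/11547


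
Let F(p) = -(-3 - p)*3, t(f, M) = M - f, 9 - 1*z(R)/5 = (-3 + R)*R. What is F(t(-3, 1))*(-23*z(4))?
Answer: -12075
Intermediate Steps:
z(R) = 45 - 5*R*(-3 + R) (z(R) = 45 - 5*(-3 + R)*R = 45 - 5*R*(-3 + R))
F(p) = 9 + 3*p (F(p) = (3 + p)*3 = 9 + 3*p)
F(t(-3, 1))*(-23*z(4)) = (9 + 3*(1 - 1*(-3)))*(-23*(45 - 5*4² + 15*4)) = (9 + 3*(1 + 3))*(-23*(45 - 5*16 + 60)) = (9 + 3*4)*(-23*(45 - 80 + 60)) = (9 + 12)*(-23*25) = 21*(-575) = -12075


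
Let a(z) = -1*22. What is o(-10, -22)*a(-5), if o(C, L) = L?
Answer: 484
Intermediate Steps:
a(z) = -22
o(-10, -22)*a(-5) = -22*(-22) = 484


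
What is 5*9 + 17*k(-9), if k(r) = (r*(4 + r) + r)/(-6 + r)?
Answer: 21/5 ≈ 4.2000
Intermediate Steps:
k(r) = (r + r*(4 + r))/(-6 + r)
5*9 + 17*k(-9) = 5*9 + 17*(-9*(5 - 9)/(-6 - 9)) = 45 + 17*(-9*(-4)/(-15)) = 45 + 17*(-9*(-1/15)*(-4)) = 45 + 17*(-12/5) = 45 - 204/5 = 21/5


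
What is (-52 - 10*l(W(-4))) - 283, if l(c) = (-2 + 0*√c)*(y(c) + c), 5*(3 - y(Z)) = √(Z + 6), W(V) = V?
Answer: -355 - 4*√2 ≈ -360.66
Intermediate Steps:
y(Z) = 3 - √(6 + Z)/5 (y(Z) = 3 - √(Z + 6)/5 = 3 - √(6 + Z)/5)
l(c) = -6 - 2*c + 2*√(6 + c)/5 (l(c) = (-2 + 0*√c)*((3 - √(6 + c)/5) + c) = (-2 + 0)*(3 + c - √(6 + c)/5) = -2*(3 + c - √(6 + c)/5) = -6 - 2*c + 2*√(6 + c)/5)
(-52 - 10*l(W(-4))) - 283 = (-52 - 10*(-6 - 2*(-4) + 2*√(6 - 4)/5)) - 283 = (-52 - 10*(-6 + 8 + 2*√2/5)) - 283 = (-52 - 10*(2 + 2*√2/5)) - 283 = (-52 + (-20 - 4*√2)) - 283 = (-72 - 4*√2) - 283 = -355 - 4*√2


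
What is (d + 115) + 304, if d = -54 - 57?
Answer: 308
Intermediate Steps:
d = -111
(d + 115) + 304 = (-111 + 115) + 304 = 4 + 304 = 308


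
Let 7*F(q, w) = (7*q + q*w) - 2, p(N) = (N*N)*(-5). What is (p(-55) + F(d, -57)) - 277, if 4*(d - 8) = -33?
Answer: -30801/2 ≈ -15401.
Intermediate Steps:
p(N) = -5*N² (p(N) = N²*(-5) = -5*N²)
d = -¼ (d = 8 + (¼)*(-33) = 8 - 33/4 = -¼ ≈ -0.25000)
F(q, w) = -2/7 + q + q*w/7 (F(q, w) = ((7*q + q*w) - 2)/7 = (-2 + 7*q + q*w)/7 = -2/7 + q + q*w/7)
(p(-55) + F(d, -57)) - 277 = (-5*(-55)² + (-2/7 - ¼ + (⅐)*(-¼)*(-57))) - 277 = (-5*3025 + (-2/7 - ¼ + 57/28)) - 277 = (-15125 + 3/2) - 277 = -30247/2 - 277 = -30801/2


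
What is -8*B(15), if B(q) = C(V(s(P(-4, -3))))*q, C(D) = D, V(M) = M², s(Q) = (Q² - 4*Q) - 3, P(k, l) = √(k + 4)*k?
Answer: -1080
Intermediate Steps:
P(k, l) = k*√(4 + k) (P(k, l) = √(4 + k)*k = k*√(4 + k))
s(Q) = -3 + Q² - 4*Q
B(q) = 9*q (B(q) = (-3 + (-4*√(4 - 4))² - (-16)*√(4 - 4))²*q = (-3 + (-4*√0)² - (-16)*√0)²*q = (-3 + (-4*0)² - (-16)*0)²*q = (-3 + 0² - 4*0)²*q = (-3 + 0 + 0)²*q = (-3)²*q = 9*q)
-8*B(15) = -72*15 = -8*135 = -1080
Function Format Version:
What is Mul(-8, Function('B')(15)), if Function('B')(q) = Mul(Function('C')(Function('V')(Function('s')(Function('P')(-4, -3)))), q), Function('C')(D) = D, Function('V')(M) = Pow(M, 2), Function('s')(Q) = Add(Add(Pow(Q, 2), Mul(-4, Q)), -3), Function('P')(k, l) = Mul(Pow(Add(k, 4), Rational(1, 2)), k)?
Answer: -1080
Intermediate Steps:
Function('P')(k, l) = Mul(k, Pow(Add(4, k), Rational(1, 2))) (Function('P')(k, l) = Mul(Pow(Add(4, k), Rational(1, 2)), k) = Mul(k, Pow(Add(4, k), Rational(1, 2))))
Function('s')(Q) = Add(-3, Pow(Q, 2), Mul(-4, Q))
Function('B')(q) = Mul(9, q) (Function('B')(q) = Mul(Pow(Add(-3, Pow(Mul(-4, Pow(Add(4, -4), Rational(1, 2))), 2), Mul(-4, Mul(-4, Pow(Add(4, -4), Rational(1, 2))))), 2), q) = Mul(Pow(Add(-3, Pow(Mul(-4, Pow(0, Rational(1, 2))), 2), Mul(-4, Mul(-4, Pow(0, Rational(1, 2))))), 2), q) = Mul(Pow(Add(-3, Pow(Mul(-4, 0), 2), Mul(-4, Mul(-4, 0))), 2), q) = Mul(Pow(Add(-3, Pow(0, 2), Mul(-4, 0)), 2), q) = Mul(Pow(Add(-3, 0, 0), 2), q) = Mul(Pow(-3, 2), q) = Mul(9, q))
Mul(-8, Function('B')(15)) = Mul(-8, Mul(9, 15)) = Mul(-8, 135) = -1080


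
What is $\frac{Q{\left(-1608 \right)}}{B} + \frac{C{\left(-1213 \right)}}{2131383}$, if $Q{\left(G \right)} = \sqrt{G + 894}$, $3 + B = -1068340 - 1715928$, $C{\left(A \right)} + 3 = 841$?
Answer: $\frac{838}{2131383} - \frac{i \sqrt{714}}{2784271} \approx 0.00039317 - 9.597 \cdot 10^{-6} i$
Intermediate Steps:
$C{\left(A \right)} = 838$ ($C{\left(A \right)} = -3 + 841 = 838$)
$B = -2784271$ ($B = -3 - 2784268 = -2784271$)
$Q{\left(G \right)} = \sqrt{894 + G}$
$\frac{Q{\left(-1608 \right)}}{B} + \frac{C{\left(-1213 \right)}}{2131383} = \frac{\sqrt{894 - 1608}}{-2784271} + \frac{838}{2131383} = \sqrt{-714} \left(- \frac{1}{2784271}\right) + 838 \cdot \frac{1}{2131383} = i \sqrt{714} \left(- \frac{1}{2784271}\right) + \frac{838}{2131383} = - \frac{i \sqrt{714}}{2784271} + \frac{838}{2131383} = \frac{838}{2131383} - \frac{i \sqrt{714}}{2784271}$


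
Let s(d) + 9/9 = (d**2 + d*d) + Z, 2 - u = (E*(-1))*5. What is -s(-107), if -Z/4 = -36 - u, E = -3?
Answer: -22989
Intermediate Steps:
u = -13 (u = 2 - (-3*(-1))*5 = 2 - 3*5 = 2 - 1*15 = 2 - 15 = -13)
Z = 92 (Z = -4*(-36 - 1*(-13)) = -4*(-36 + 13) = -4*(-23) = 92)
s(d) = 91 + 2*d**2 (s(d) = -1 + ((d**2 + d*d) + 92) = -1 + ((d**2 + d**2) + 92) = -1 + (2*d**2 + 92) = -1 + (92 + 2*d**2) = 91 + 2*d**2)
-s(-107) = -(91 + 2*(-107)**2) = -(91 + 2*11449) = -(91 + 22898) = -1*22989 = -22989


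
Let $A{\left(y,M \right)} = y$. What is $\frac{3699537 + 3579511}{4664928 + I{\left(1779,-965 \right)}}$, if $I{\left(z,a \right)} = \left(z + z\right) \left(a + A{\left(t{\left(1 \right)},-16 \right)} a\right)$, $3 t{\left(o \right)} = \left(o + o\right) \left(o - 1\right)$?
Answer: $\frac{3639524}{615729} \approx 5.9109$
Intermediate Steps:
$t{\left(o \right)} = \frac{2 o \left(-1 + o\right)}{3}$ ($t{\left(o \right)} = \frac{\left(o + o\right) \left(o - 1\right)}{3} = \frac{2 o \left(-1 + o\right)}{3}$)
$I{\left(z,a \right)} = 2 a z$ ($I{\left(z,a \right)} = \left(z + z\right) \left(a + \frac{2}{3} \cdot 1 \left(-1 + 1\right) a\right) = 2 z \left(a + \frac{2}{3} \cdot 1 \cdot 0 a\right) = 2 z \left(a + 0 a\right) = 2 z \left(a + 0\right) = 2 z a = 2 a z$)
$\frac{3699537 + 3579511}{4664928 + I{\left(1779,-965 \right)}} = \frac{3699537 + 3579511}{4664928 + 2 \left(-965\right) 1779} = \frac{7279048}{4664928 - 3433470} = \frac{7279048}{1231458} = 7279048 \cdot \frac{1}{1231458} = \frac{3639524}{615729}$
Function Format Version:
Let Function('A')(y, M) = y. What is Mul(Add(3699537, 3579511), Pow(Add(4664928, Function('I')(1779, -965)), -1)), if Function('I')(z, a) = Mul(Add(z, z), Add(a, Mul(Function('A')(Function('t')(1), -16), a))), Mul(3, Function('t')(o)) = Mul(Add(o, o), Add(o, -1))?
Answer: Rational(3639524, 615729) ≈ 5.9109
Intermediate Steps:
Function('t')(o) = Mul(Rational(2, 3), o, Add(-1, o)) (Function('t')(o) = Mul(Rational(1, 3), Mul(Add(o, o), Add(o, -1))) = Mul(Rational(1, 3), Mul(Mul(2, o), Add(-1, o))) = Mul(Rational(1, 3), Mul(2, o, Add(-1, o))) = Mul(Rational(2, 3), o, Add(-1, o)))
Function('I')(z, a) = Mul(2, a, z) (Function('I')(z, a) = Mul(Add(z, z), Add(a, Mul(Mul(Rational(2, 3), 1, Add(-1, 1)), a))) = Mul(Mul(2, z), Add(a, Mul(Mul(Rational(2, 3), 1, 0), a))) = Mul(Mul(2, z), Add(a, Mul(0, a))) = Mul(Mul(2, z), Add(a, 0)) = Mul(Mul(2, z), a) = Mul(2, a, z))
Mul(Add(3699537, 3579511), Pow(Add(4664928, Function('I')(1779, -965)), -1)) = Mul(Add(3699537, 3579511), Pow(Add(4664928, Mul(2, -965, 1779)), -1)) = Mul(7279048, Pow(Add(4664928, -3433470), -1)) = Mul(7279048, Pow(1231458, -1)) = Mul(7279048, Rational(1, 1231458)) = Rational(3639524, 615729)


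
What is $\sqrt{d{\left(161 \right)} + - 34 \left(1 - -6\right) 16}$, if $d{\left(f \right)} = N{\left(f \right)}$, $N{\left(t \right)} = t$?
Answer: $i \sqrt{3647} \approx 60.39 i$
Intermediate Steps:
$d{\left(f \right)} = f$
$\sqrt{d{\left(161 \right)} + - 34 \left(1 - -6\right) 16} = \sqrt{161 + - 34 \left(1 - -6\right) 16} = \sqrt{161 + - 34 \left(1 + 6\right) 16} = \sqrt{161 + \left(-34\right) 7 \cdot 16} = \sqrt{161 - 3808} = \sqrt{-3647} = i \sqrt{3647}$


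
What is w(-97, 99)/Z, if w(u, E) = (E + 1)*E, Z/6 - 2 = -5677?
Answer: -66/227 ≈ -0.29075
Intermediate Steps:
Z = -34050 (Z = 12 + 6*(-5677) = 12 - 34062 = -34050)
w(u, E) = E*(1 + E) (w(u, E) = (1 + E)*E = E*(1 + E))
w(-97, 99)/Z = (99*(1 + 99))/(-34050) = (99*100)*(-1/34050) = 9900*(-1/34050) = -66/227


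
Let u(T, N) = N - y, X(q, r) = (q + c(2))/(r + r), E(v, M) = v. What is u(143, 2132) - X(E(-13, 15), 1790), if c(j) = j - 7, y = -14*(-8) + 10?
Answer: 3597909/1790 ≈ 2010.0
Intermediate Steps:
y = 122 (y = 112 + 10 = 122)
c(j) = -7 + j
X(q, r) = (-5 + q)/(2*r) (X(q, r) = (q + (-7 + 2))/(r + r) = (q - 5)/((2*r)) = (-5 + q)*(1/(2*r)) = (-5 + q)/(2*r))
u(T, N) = -122 + N (u(T, N) = N - 1*122 = N - 122 = -122 + N)
u(143, 2132) - X(E(-13, 15), 1790) = (-122 + 2132) - (-5 - 13)/(2*1790) = 2010 - (-18)/(2*1790) = 2010 - 1*(-9/1790) = 2010 + 9/1790 = 3597909/1790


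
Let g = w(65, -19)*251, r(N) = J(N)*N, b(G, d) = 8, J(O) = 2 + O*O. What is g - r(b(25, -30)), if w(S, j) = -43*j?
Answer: 204539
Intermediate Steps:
J(O) = 2 + O**2
r(N) = N*(2 + N**2) (r(N) = (2 + N**2)*N = N*(2 + N**2))
g = 205067 (g = -43*(-19)*251 = 817*251 = 205067)
g - r(b(25, -30)) = 205067 - 8*(2 + 8**2) = 205067 - 8*(2 + 64) = 205067 - 8*66 = 205067 - 1*528 = 205067 - 528 = 204539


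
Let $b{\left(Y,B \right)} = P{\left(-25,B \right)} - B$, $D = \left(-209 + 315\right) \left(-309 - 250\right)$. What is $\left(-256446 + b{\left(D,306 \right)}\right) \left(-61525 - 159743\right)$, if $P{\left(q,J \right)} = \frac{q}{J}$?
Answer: $\frac{2897362000286}{51} \approx 5.6811 \cdot 10^{10}$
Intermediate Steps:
$D = -59254$ ($D = 106 \left(-559\right) = -59254$)
$b{\left(Y,B \right)} = - B - \frac{25}{B}$ ($b{\left(Y,B \right)} = - \frac{25}{B} - B = - B - \frac{25}{B}$)
$\left(-256446 + b{\left(D,306 \right)}\right) \left(-61525 - 159743\right) = \left(-256446 - \left(306 + \frac{25}{306}\right)\right) \left(-61525 - 159743\right) = \left(-256446 - \frac{93661}{306}\right) \left(-221268\right) = \left(- \frac{78566137}{306}\right) \left(-221268\right) = \frac{2897362000286}{51}$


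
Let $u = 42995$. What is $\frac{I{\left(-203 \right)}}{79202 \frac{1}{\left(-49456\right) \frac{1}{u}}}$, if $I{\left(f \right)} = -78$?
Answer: $\frac{1928784}{1702644995} \approx 0.0011328$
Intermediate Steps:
$\frac{I{\left(-203 \right)}}{79202 \frac{1}{\left(-49456\right) \frac{1}{u}}} = - \frac{78}{79202 \frac{1}{\left(-49456\right) \frac{1}{42995}}} = - \frac{78}{79202 \frac{1}{- \frac{49456}{42995}}} = - \frac{78}{79202 \left(- \frac{42995}{49456}\right)} = - \frac{78}{- \frac{1702644995}{24728}} = \left(-78\right) \left(- \frac{24728}{1702644995}\right) = \frac{1928784}{1702644995}$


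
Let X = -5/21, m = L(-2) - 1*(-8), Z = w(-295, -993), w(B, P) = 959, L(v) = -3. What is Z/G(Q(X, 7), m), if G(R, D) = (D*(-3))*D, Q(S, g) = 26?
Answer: -959/75 ≈ -12.787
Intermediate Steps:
Z = 959
m = 5 (m = -3 - 1*(-8) = -3 + 8 = 5)
X = -5/21 (X = -5*1/21 = -5/21 ≈ -0.23810)
G(R, D) = -3*D**2 (G(R, D) = (-3*D)*D = -3*D**2)
Z/G(Q(X, 7), m) = 959/((-3*5**2)) = 959/((-3*25)) = 959/(-75) = 959*(-1/75) = -959/75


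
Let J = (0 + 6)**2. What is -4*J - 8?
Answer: -152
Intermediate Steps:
J = 36 (J = 6**2 = 36)
-4*J - 8 = -4*36 - 8 = -144 - 8 = -152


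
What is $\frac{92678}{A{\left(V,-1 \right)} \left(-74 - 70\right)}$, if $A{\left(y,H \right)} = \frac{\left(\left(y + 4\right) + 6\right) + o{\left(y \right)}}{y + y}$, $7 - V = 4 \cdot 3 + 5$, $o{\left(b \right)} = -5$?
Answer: $- \frac{46339}{18} \approx -2574.4$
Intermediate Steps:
$V = -10$ ($V = 7 - \left(4 \cdot 3 + 5\right) = 7 - \left(12 + 5\right) = 7 - 17 = -10$)
$A{\left(y,H \right)} = \frac{5 + y}{2 y}$ ($A{\left(y,H \right)} = \frac{\left(\left(y + 4\right) + 6\right) - 5}{y + y} = \frac{\left(\left(4 + y\right) + 6\right) - 5}{2 y} = \left(\left(10 + y\right) - 5\right) \frac{1}{2 y} = \left(5 + y\right) \frac{1}{2 y} = \frac{5 + y}{2 y}$)
$\frac{92678}{A{\left(V,-1 \right)} \left(-74 - 70\right)} = \frac{92678}{\frac{5 - 10}{2 \left(-10\right)} \left(-74 - 70\right)} = \frac{92678}{\frac{1}{2} \left(- \frac{1}{10}\right) \left(-5\right) \left(-144\right)} = \frac{92678}{\frac{1}{4} \left(-144\right)} = \frac{92678}{-36} = 92678 \left(- \frac{1}{36}\right) = - \frac{46339}{18}$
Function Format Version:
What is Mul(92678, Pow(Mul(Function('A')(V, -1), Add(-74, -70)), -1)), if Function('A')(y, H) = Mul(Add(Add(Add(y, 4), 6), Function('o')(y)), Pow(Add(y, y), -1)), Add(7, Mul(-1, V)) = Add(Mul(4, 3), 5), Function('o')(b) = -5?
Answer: Rational(-46339, 18) ≈ -2574.4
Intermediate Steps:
V = -10 (V = Add(7, Mul(-1, Add(Mul(4, 3), 5))) = Add(7, Mul(-1, Add(12, 5))) = Add(7, Mul(-1, 17)) = Add(7, -17) = -10)
Function('A')(y, H) = Mul(Rational(1, 2), Pow(y, -1), Add(5, y)) (Function('A')(y, H) = Mul(Add(Add(Add(y, 4), 6), -5), Pow(Add(y, y), -1)) = Mul(Add(Add(Add(4, y), 6), -5), Pow(Mul(2, y), -1)) = Mul(Add(Add(10, y), -5), Mul(Rational(1, 2), Pow(y, -1))) = Mul(Add(5, y), Mul(Rational(1, 2), Pow(y, -1))) = Mul(Rational(1, 2), Pow(y, -1), Add(5, y)))
Mul(92678, Pow(Mul(Function('A')(V, -1), Add(-74, -70)), -1)) = Mul(92678, Pow(Mul(Mul(Rational(1, 2), Pow(-10, -1), Add(5, -10)), Add(-74, -70)), -1)) = Mul(92678, Pow(Mul(Mul(Rational(1, 2), Rational(-1, 10), -5), -144), -1)) = Mul(92678, Pow(Mul(Rational(1, 4), -144), -1)) = Mul(92678, Pow(-36, -1)) = Mul(92678, Rational(-1, 36)) = Rational(-46339, 18)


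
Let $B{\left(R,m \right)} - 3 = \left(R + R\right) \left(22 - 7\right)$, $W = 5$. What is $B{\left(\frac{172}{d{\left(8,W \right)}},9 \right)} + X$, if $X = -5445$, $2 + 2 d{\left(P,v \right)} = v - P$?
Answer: $-7506$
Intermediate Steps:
$d{\left(P,v \right)} = -1 + \frac{v}{2} - \frac{P}{2}$ ($d{\left(P,v \right)} = -1 + \frac{v - P}{2} = -1 - \left(\frac{P}{2} - \frac{v}{2}\right) = -1 + \frac{v}{2} - \frac{P}{2}$)
$B{\left(R,m \right)} = 3 + 30 R$ ($B{\left(R,m \right)} = 3 + \left(R + R\right) \left(22 - 7\right) = 3 + 2 R 15 = 3 + 30 R$)
$B{\left(\frac{172}{d{\left(8,W \right)}},9 \right)} + X = \left(3 + 30 \frac{172}{-1 + \frac{1}{2} \cdot 5 - 4}\right) - 5445 = \left(3 + 30 \frac{172}{-1 + \frac{5}{2} - 4}\right) - 5445 = \left(3 + 30 \frac{172}{- \frac{5}{2}}\right) - 5445 = \left(3 + 30 \cdot 172 \left(- \frac{2}{5}\right)\right) - 5445 = \left(3 + 30 \left(- \frac{344}{5}\right)\right) - 5445 = \left(3 - 2064\right) - 5445 = -2061 - 5445 = -7506$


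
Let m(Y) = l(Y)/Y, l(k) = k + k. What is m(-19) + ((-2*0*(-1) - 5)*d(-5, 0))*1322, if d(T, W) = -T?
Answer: -33048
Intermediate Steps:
l(k) = 2*k
m(Y) = 2 (m(Y) = (2*Y)/Y = 2)
m(-19) + ((-2*0*(-1) - 5)*d(-5, 0))*1322 = 2 + ((-2*0*(-1) - 5)*(-1*(-5)))*1322 = 2 + ((0*(-1) - 5)*5)*1322 = 2 + ((0 - 5)*5)*1322 = 2 - 5*5*1322 = 2 - 25*1322 = 2 - 33050 = -33048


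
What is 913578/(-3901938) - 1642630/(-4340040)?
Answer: 40741255897/282242783292 ≈ 0.14435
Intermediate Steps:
913578/(-3901938) - 1642630/(-4340040) = 913578*(-1/3901938) - 1642630*(-1/4340040) = -152263/650323 + 164263/434004 = 40741255897/282242783292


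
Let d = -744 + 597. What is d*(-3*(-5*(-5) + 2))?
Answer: 11907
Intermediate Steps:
d = -147
d*(-3*(-5*(-5) + 2)) = -(-441)*(-5*(-5) + 2) = -(-441)*(25 + 2) = -(-441)*27 = -147*(-81) = 11907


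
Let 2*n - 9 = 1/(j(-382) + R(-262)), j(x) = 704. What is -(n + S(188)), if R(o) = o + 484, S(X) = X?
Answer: -356511/1852 ≈ -192.50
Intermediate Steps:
R(o) = 484 + o
n = 8335/1852 (n = 9/2 + 1/(2*(704 + (484 - 262))) = 9/2 + 1/(2*(704 + 222)) = 9/2 + (½)/926 = 9/2 + (½)*(1/926) = 9/2 + 1/1852 = 8335/1852 ≈ 4.5005)
-(n + S(188)) = -(8335/1852 + 188) = -1*356511/1852 = -356511/1852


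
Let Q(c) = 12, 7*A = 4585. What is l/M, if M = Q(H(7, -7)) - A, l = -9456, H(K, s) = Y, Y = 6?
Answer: 9456/643 ≈ 14.706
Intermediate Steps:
H(K, s) = 6
A = 655 (A = (⅐)*4585 = 655)
M = -643 (M = 12 - 1*655 = 12 - 655 = -643)
l/M = -9456/(-643) = -9456*(-1/643) = 9456/643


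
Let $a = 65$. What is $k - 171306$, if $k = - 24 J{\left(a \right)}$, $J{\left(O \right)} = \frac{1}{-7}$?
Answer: $- \frac{1199118}{7} \approx -1.713 \cdot 10^{5}$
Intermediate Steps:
$J{\left(O \right)} = - \frac{1}{7}$
$k = \frac{24}{7}$ ($k = \left(-24\right) \left(- \frac{1}{7}\right) = \frac{24}{7} \approx 3.4286$)
$k - 171306 = \frac{24}{7} - 171306 = - \frac{1199118}{7}$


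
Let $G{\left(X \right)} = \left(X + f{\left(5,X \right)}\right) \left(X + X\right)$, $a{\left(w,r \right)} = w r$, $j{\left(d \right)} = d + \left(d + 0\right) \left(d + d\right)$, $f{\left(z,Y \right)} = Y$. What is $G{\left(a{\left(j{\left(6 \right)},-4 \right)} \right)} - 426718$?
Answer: $-37342$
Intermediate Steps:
$j{\left(d \right)} = d + 2 d^{2}$ ($j{\left(d \right)} = d + d 2 d = d + 2 d^{2}$)
$a{\left(w,r \right)} = r w$
$G{\left(X \right)} = 4 X^{2}$ ($G{\left(X \right)} = \left(X + X\right) \left(X + X\right) = 2 X 2 X = 4 X^{2}$)
$G{\left(a{\left(j{\left(6 \right)},-4 \right)} \right)} - 426718 = 4 \left(- 4 \cdot 6 \left(1 + 2 \cdot 6\right)\right)^{2} - 426718 = 4 \left(- 4 \cdot 6 \left(1 + 12\right)\right)^{2} - 426718 = 4 \left(- 4 \cdot 6 \cdot 13\right)^{2} - 426718 = 4 \left(\left(-4\right) 78\right)^{2} - 426718 = 4 \left(-312\right)^{2} - 426718 = 4 \cdot 97344 - 426718 = 389376 - 426718 = -37342$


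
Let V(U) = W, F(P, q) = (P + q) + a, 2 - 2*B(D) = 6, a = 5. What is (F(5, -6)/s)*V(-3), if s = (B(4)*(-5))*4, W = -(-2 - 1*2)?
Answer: 2/5 ≈ 0.40000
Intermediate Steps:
B(D) = -2 (B(D) = 1 - 1/2*6 = 1 - 3 = -2)
W = 4 (W = -(-2 - 2) = -1*(-4) = 4)
F(P, q) = 5 + P + q (F(P, q) = (P + q) + 5 = 5 + P + q)
s = 40 (s = -2*(-5)*4 = 10*4 = 40)
V(U) = 4
(F(5, -6)/s)*V(-3) = ((5 + 5 - 6)/40)*4 = (4*(1/40))*4 = (1/10)*4 = 2/5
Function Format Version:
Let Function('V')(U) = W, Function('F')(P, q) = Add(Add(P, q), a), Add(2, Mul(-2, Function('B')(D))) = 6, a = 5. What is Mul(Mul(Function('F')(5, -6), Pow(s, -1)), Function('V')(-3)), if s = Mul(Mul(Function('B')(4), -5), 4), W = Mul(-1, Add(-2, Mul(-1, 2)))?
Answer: Rational(2, 5) ≈ 0.40000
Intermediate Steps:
Function('B')(D) = -2 (Function('B')(D) = Add(1, Mul(Rational(-1, 2), 6)) = Add(1, -3) = -2)
W = 4 (W = Mul(-1, Add(-2, -2)) = Mul(-1, -4) = 4)
Function('F')(P, q) = Add(5, P, q) (Function('F')(P, q) = Add(Add(P, q), 5) = Add(5, P, q))
s = 40 (s = Mul(Mul(-2, -5), 4) = Mul(10, 4) = 40)
Function('V')(U) = 4
Mul(Mul(Function('F')(5, -6), Pow(s, -1)), Function('V')(-3)) = Mul(Mul(Add(5, 5, -6), Pow(40, -1)), 4) = Mul(Mul(4, Rational(1, 40)), 4) = Mul(Rational(1, 10), 4) = Rational(2, 5)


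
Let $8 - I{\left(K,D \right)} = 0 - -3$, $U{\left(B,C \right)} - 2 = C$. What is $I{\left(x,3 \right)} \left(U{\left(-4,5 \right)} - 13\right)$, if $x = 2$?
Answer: $-30$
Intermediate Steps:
$U{\left(B,C \right)} = 2 + C$
$I{\left(K,D \right)} = 5$ ($I{\left(K,D \right)} = 8 - \left(0 - -3\right) = 8 - \left(0 + 3\right) = 8 - 3 = 5$)
$I{\left(x,3 \right)} \left(U{\left(-4,5 \right)} - 13\right) = 5 \left(\left(2 + 5\right) - 13\right) = 5 \left(7 - 13\right) = 5 \left(-6\right) = -30$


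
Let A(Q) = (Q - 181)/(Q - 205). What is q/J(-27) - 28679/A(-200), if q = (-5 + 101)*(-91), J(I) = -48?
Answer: -3848551/127 ≈ -30304.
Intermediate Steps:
q = -8736 (q = 96*(-91) = -8736)
A(Q) = (-181 + Q)/(-205 + Q)
q/J(-27) - 28679/A(-200) = -8736/(-48) - 28679*(-205 - 200)/(-181 - 200) = -8736*(-1/48) - 28679/(-381/(-405)) = 182 - 28679/((-1/405*(-381))) = 182 - 28679/127/135 = 182 - 28679*135/127 = 182 - 3871665/127 = -3848551/127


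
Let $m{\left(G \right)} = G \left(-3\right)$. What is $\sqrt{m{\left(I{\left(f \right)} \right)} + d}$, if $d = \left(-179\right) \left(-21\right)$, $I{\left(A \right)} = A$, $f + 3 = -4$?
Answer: $6 \sqrt{105} \approx 61.482$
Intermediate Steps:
$f = -7$ ($f = -3 - 4 = -7$)
$m{\left(G \right)} = - 3 G$
$d = 3759$
$\sqrt{m{\left(I{\left(f \right)} \right)} + d} = \sqrt{\left(-3\right) \left(-7\right) + 3759} = \sqrt{21 + 3759} = \sqrt{3780} = 6 \sqrt{105}$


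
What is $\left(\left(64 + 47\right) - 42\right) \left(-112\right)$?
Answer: $-7728$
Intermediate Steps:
$\left(\left(64 + 47\right) - 42\right) \left(-112\right) = \left(111 - 42\right) \left(-112\right) = 69 \left(-112\right) = -7728$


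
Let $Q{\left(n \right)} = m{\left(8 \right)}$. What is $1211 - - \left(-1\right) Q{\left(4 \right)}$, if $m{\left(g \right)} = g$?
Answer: $1203$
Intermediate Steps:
$Q{\left(n \right)} = 8$
$1211 - - \left(-1\right) Q{\left(4 \right)} = 1211 - - \left(-1\right) 8 = 1211 - \left(-1\right) \left(-8\right) = 1211 - 8 = 1203$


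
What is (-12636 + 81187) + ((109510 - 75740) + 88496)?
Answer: 190817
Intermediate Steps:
(-12636 + 81187) + ((109510 - 75740) + 88496) = 68551 + (33770 + 88496) = 68551 + 122266 = 190817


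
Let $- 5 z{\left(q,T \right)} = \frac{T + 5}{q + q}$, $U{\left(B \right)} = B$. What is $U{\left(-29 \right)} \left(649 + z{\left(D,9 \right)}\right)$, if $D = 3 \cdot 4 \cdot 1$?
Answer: $- \frac{1129057}{60} \approx -18818.0$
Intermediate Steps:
$D = 12$ ($D = 12 \cdot 1 = 12$)
$z{\left(q,T \right)} = - \frac{5 + T}{10 q}$ ($z{\left(q,T \right)} = - \frac{\left(T + 5\right) \frac{1}{q + q}}{5} = - \frac{\left(5 + T\right) \frac{1}{2 q}}{5} = - \frac{\frac{1}{2} \frac{1}{q} \left(5 + T\right)}{5} = - \frac{5 + T}{10 q}$)
$U{\left(-29 \right)} \left(649 + z{\left(D,9 \right)}\right) = - 29 \left(649 + \frac{-5 - 9}{10 \cdot 12}\right) = - 29 \left(649 + \frac{1}{10} \cdot \frac{1}{12} \left(-5 - 9\right)\right) = - 29 \left(649 + \frac{1}{10} \cdot \frac{1}{12} \left(-14\right)\right) = - 29 \left(649 - \frac{7}{60}\right) = \left(-29\right) \frac{38933}{60} = - \frac{1129057}{60}$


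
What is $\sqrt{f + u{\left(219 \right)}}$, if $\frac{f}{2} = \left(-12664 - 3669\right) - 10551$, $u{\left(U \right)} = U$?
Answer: $i \sqrt{53549} \approx 231.41 i$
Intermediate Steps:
$f = -53768$ ($f = 2 \left(\left(-12664 - 3669\right) - 10551\right) = 2 \left(-16333 - 10551\right) = 2 \left(-26884\right) = -53768$)
$\sqrt{f + u{\left(219 \right)}} = \sqrt{-53768 + 219} = \sqrt{-53549} = i \sqrt{53549}$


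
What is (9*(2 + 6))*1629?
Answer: 117288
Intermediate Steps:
(9*(2 + 6))*1629 = (9*8)*1629 = 72*1629 = 117288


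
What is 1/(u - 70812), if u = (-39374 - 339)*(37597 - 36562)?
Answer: -1/41173767 ≈ -2.4287e-8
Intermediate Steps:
u = -41102955 (u = -39713*1035 = -41102955)
1/(u - 70812) = 1/(-41102955 - 70812) = 1/(-41173767) = -1/41173767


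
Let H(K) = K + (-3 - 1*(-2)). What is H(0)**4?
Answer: 1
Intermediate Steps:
H(K) = -1 + K (H(K) = K + (-3 + 2) = K - 1 = -1 + K)
H(0)**4 = (-1 + 0)**4 = (-1)**4 = 1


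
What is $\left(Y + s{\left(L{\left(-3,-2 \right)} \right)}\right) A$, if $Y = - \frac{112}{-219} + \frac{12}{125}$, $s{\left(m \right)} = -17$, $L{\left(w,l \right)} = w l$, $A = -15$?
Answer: $\frac{448747}{1825} \approx 245.89$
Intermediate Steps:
$L{\left(w,l \right)} = l w$
$Y = \frac{16628}{27375}$ ($Y = \left(-112\right) \left(- \frac{1}{219}\right) + 12 \cdot \frac{1}{125} = \frac{112}{219} + \frac{12}{125} = \frac{16628}{27375} \approx 0.60742$)
$\left(Y + s{\left(L{\left(-3,-2 \right)} \right)}\right) A = \left(\frac{16628}{27375} - 17\right) \left(-15\right) = \left(- \frac{448747}{27375}\right) \left(-15\right) = \frac{448747}{1825}$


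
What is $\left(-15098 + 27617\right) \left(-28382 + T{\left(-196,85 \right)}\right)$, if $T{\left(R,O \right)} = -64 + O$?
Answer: $-355051359$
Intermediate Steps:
$\left(-15098 + 27617\right) \left(-28382 + T{\left(-196,85 \right)}\right) = \left(-15098 + 27617\right) \left(-28382 + \left(-64 + 85\right)\right) = 12519 \left(-28382 + 21\right) = 12519 \left(-28361\right) = -355051359$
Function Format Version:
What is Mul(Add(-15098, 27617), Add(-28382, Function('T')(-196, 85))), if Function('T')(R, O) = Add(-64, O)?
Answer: -355051359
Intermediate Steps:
Mul(Add(-15098, 27617), Add(-28382, Function('T')(-196, 85))) = Mul(Add(-15098, 27617), Add(-28382, Add(-64, 85))) = Mul(12519, Add(-28382, 21)) = Mul(12519, -28361) = -355051359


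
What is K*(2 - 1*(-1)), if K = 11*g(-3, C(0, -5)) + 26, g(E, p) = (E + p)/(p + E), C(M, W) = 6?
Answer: 111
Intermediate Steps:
g(E, p) = 1 (g(E, p) = (E + p)/(E + p) = 1)
K = 37 (K = 11*1 + 26 = 11 + 26 = 37)
K*(2 - 1*(-1)) = 37*(2 - 1*(-1)) = 37*(2 + 1) = 37*3 = 111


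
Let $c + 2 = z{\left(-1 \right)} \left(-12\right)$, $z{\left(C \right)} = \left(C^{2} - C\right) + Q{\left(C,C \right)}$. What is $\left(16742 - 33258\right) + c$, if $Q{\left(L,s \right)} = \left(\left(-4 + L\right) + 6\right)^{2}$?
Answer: $-16554$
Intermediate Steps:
$Q{\left(L,s \right)} = \left(2 + L\right)^{2}$
$z{\left(C \right)} = C^{2} + \left(2 + C\right)^{2} - C$ ($z{\left(C \right)} = \left(C^{2} - C\right) + \left(2 + C\right)^{2} = C^{2} + \left(2 + C\right)^{2} - C$)
$c = -38$ ($c = -2 + \left(\left(-1\right)^{2} + \left(2 - 1\right)^{2} - -1\right) \left(-12\right) = -2 + \left(1 + 1^{2} + 1\right) \left(-12\right) = -2 + \left(1 + 1 + 1\right) \left(-12\right) = -2 + 3 \left(-12\right) = -2 - 36 = -38$)
$\left(16742 - 33258\right) + c = \left(16742 - 33258\right) - 38 = -16516 - 38 = -16554$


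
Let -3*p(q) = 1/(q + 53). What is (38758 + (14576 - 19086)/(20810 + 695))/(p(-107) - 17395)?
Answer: -2454995952/1101833699 ≈ -2.2281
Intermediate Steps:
p(q) = -1/(3*(53 + q)) (p(q) = -1/(3*(q + 53)) = -1/(3*(53 + q)))
(38758 + (14576 - 19086)/(20810 + 695))/(p(-107) - 17395) = (38758 + (14576 - 19086)/(20810 + 695))/(-1/(159 + 3*(-107)) - 17395) = (38758 - 4510/21505)/(-1/(159 - 321) - 17395) = (38758 - 4510*1/21505)/(-1/(-162) - 17395) = (38758 - 82/391)/(-1*(-1/162) - 17395) = 15154296/(391*(1/162 - 17395)) = 15154296/(391*(-2817989/162)) = (15154296/391)*(-162/2817989) = -2454995952/1101833699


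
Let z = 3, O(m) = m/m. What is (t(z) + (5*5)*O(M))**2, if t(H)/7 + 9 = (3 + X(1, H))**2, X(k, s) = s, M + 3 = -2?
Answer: 45796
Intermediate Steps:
M = -5 (M = -3 - 2 = -5)
O(m) = 1
t(H) = -63 + 7*(3 + H)**2
(t(z) + (5*5)*O(M))**2 = (7*3*(6 + 3) + (5*5)*1)**2 = (7*3*9 + 25*1)**2 = (189 + 25)**2 = 214**2 = 45796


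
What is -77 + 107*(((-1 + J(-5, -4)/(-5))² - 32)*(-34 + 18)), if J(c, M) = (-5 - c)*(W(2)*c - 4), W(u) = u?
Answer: 52995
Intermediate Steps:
J(c, M) = (-5 - c)*(-4 + 2*c) (J(c, M) = (-5 - c)*(2*c - 4) = (-5 - c)*(-4 + 2*c))
-77 + 107*(((-1 + J(-5, -4)/(-5))² - 32)*(-34 + 18)) = -77 + 107*(((-1 + (20 - 6*(-5) - 2*(-5)²)/(-5))² - 32)*(-34 + 18)) = -77 + 107*(((-1 + (20 + 30 - 2*25)*(-⅕))² - 32)*(-16)) = -77 + 107*(((-1 + (20 + 30 - 50)*(-⅕))² - 32)*(-16)) = -77 + 107*(((-1 + 0*(-⅕))² - 32)*(-16)) = -77 + 107*(((-1 + 0)² - 32)*(-16)) = -77 + 107*(((-1)² - 32)*(-16)) = -77 + 107*((1 - 32)*(-16)) = -77 + 107*(-31*(-16)) = -77 + 107*496 = -77 + 53072 = 52995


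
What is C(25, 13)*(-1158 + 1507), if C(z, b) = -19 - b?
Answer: -11168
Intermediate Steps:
C(25, 13)*(-1158 + 1507) = (-19 - 1*13)*(-1158 + 1507) = (-19 - 13)*349 = -32*349 = -11168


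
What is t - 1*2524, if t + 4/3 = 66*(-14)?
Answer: -10348/3 ≈ -3449.3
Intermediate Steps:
t = -2776/3 (t = -4/3 + 66*(-14) = -4/3 - 924 = -2776/3 ≈ -925.33)
t - 1*2524 = -2776/3 - 1*2524 = -2776/3 - 2524 = -10348/3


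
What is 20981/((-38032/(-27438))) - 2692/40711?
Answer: 11718135427957/774160376 ≈ 15137.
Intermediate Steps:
20981/((-38032/(-27438))) - 2692/40711 = 20981/((-38032*(-1/27438))) - 2692*1/40711 = 20981/(19016/13719) - 2692/40711 = 20981*(13719/19016) - 2692/40711 = 287838339/19016 - 2692/40711 = 11718135427957/774160376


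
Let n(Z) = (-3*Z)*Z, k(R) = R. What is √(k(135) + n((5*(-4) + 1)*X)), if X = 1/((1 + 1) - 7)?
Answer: 2*√573/5 ≈ 9.5750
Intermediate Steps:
X = -⅕ (X = 1/(2 - 7) = 1/(-5) = -⅕ ≈ -0.20000)
n(Z) = -3*Z²
√(k(135) + n((5*(-4) + 1)*X)) = √(135 - 3*(5*(-4) + 1)²/25) = √(135 - 3*(-20 + 1)²/25) = √(135 - 3*(-19*(-⅕))²) = √(135 - 3*(19/5)²) = √(135 - 3*361/25) = √(135 - 1083/25) = √(2292/25) = 2*√573/5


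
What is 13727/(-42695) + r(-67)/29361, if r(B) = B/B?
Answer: -402995752/1253567895 ≈ -0.32148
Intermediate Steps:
r(B) = 1
13727/(-42695) + r(-67)/29361 = 13727/(-42695) + 1/29361 = 13727*(-1/42695) + 1*(1/29361) = -13727/42695 + 1/29361 = -402995752/1253567895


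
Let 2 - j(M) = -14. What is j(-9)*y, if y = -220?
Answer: -3520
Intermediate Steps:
j(M) = 16 (j(M) = 2 - 1*(-14) = 2 + 14 = 16)
j(-9)*y = 16*(-220) = -3520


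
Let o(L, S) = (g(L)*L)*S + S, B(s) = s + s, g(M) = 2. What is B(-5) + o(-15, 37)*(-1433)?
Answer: 1537599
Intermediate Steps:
B(s) = 2*s
o(L, S) = S + 2*L*S (o(L, S) = (2*L)*S + S = 2*L*S + S = S + 2*L*S)
B(-5) + o(-15, 37)*(-1433) = 2*(-5) + (37*(1 + 2*(-15)))*(-1433) = -10 + (37*(1 - 30))*(-1433) = -10 + (37*(-29))*(-1433) = -10 - 1073*(-1433) = -10 + 1537609 = 1537599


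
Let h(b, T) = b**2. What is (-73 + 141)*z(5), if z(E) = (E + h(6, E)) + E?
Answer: 3128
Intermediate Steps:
z(E) = 36 + 2*E (z(E) = (E + 6**2) + E = (E + 36) + E = (36 + E) + E = 36 + 2*E)
(-73 + 141)*z(5) = (-73 + 141)*(36 + 2*5) = 68*(36 + 10) = 68*46 = 3128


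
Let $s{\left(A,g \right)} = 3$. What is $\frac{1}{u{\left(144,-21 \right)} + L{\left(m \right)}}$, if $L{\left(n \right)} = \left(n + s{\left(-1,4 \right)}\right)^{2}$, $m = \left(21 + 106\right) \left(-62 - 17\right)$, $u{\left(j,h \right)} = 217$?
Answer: $\frac{1}{100601117} \approx 9.9403 \cdot 10^{-9}$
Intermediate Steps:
$m = -10033$ ($m = 127 \left(-79\right) = -10033$)
$L{\left(n \right)} = \left(3 + n\right)^{2}$ ($L{\left(n \right)} = \left(n + 3\right)^{2} = \left(3 + n\right)^{2}$)
$\frac{1}{u{\left(144,-21 \right)} + L{\left(m \right)}} = \frac{1}{217 + \left(3 - 10033\right)^{2}} = \frac{1}{217 + \left(-10030\right)^{2}} = \frac{1}{217 + 100600900} = \frac{1}{100601117}$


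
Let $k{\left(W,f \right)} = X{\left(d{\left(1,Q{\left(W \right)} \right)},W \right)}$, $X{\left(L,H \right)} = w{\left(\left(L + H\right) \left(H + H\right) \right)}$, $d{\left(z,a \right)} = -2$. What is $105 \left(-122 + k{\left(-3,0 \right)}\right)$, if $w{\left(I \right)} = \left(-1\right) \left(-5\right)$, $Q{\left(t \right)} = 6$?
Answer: $-12285$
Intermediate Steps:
$w{\left(I \right)} = 5$
$X{\left(L,H \right)} = 5$
$k{\left(W,f \right)} = 5$
$105 \left(-122 + k{\left(-3,0 \right)}\right) = 105 \left(-122 + 5\right) = 105 \left(-117\right) = -12285$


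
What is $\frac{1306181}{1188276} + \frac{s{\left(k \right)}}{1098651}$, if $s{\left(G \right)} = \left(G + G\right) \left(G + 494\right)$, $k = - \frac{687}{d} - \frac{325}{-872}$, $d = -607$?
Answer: $\frac{16772510599151112891359}{15239692050606396564384} \approx 1.1006$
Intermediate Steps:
$k = \frac{796339}{529304}$ ($k = - \frac{687}{-607} - \frac{325}{-872} = \left(-687\right) \left(- \frac{1}{607}\right) - - \frac{325}{872} = \frac{687}{607} + \frac{325}{872} = \frac{796339}{529304} \approx 1.5045$)
$s{\left(G \right)} = 2 G \left(494 + G\right)$
$\frac{1306181}{1188276} + \frac{s{\left(k \right)}}{1098651} = \frac{1306181}{1188276} + \frac{2 \cdot \frac{796339}{529304} \left(494 + \frac{796339}{529304}\right)}{1098651} = 1306181 \cdot \frac{1}{1188276} + 2 \cdot \frac{796339}{529304} \cdot \frac{262272515}{529304} \cdot \frac{1}{1098651} = \frac{1306181}{1188276} + \frac{208857832322585}{140081362208} \cdot \frac{1}{1098651} = \frac{1306181}{1188276} + \frac{208857832322585}{153900528671181408} = \frac{16772510599151112891359}{15239692050606396564384}$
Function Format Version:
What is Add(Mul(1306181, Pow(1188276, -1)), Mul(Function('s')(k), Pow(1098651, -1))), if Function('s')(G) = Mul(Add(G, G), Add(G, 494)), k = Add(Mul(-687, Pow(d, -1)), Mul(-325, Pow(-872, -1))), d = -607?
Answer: Rational(16772510599151112891359, 15239692050606396564384) ≈ 1.1006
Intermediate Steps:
k = Rational(796339, 529304) (k = Add(Mul(-687, Pow(-607, -1)), Mul(-325, Pow(-872, -1))) = Add(Mul(-687, Rational(-1, 607)), Mul(-325, Rational(-1, 872))) = Add(Rational(687, 607), Rational(325, 872)) = Rational(796339, 529304) ≈ 1.5045)
Function('s')(G) = Mul(2, G, Add(494, G)) (Function('s')(G) = Mul(Mul(2, G), Add(494, G)) = Mul(2, G, Add(494, G)))
Add(Mul(1306181, Pow(1188276, -1)), Mul(Function('s')(k), Pow(1098651, -1))) = Add(Mul(1306181, Pow(1188276, -1)), Mul(Mul(2, Rational(796339, 529304), Add(494, Rational(796339, 529304))), Pow(1098651, -1))) = Add(Mul(1306181, Rational(1, 1188276)), Mul(Mul(2, Rational(796339, 529304), Rational(262272515, 529304)), Rational(1, 1098651))) = Add(Rational(1306181, 1188276), Mul(Rational(208857832322585, 140081362208), Rational(1, 1098651))) = Add(Rational(1306181, 1188276), Rational(208857832322585, 153900528671181408)) = Rational(16772510599151112891359, 15239692050606396564384)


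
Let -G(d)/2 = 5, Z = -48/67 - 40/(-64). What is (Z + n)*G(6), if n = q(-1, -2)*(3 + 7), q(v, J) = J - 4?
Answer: 161045/268 ≈ 600.91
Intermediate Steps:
q(v, J) = -4 + J
n = -60 (n = (-4 - 2)*(3 + 7) = -6*10 = -60)
Z = -49/536 (Z = -48*1/67 - 40*(-1/64) = -48/67 + 5/8 = -49/536 ≈ -0.091418)
G(d) = -10 (G(d) = -2*5 = -10)
(Z + n)*G(6) = (-49/536 - 60)*(-10) = -32209/536*(-10) = 161045/268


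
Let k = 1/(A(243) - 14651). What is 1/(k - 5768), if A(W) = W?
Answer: -14408/83105345 ≈ -0.00017337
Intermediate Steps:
k = -1/14408 (k = 1/(243 - 14651) = 1/(-14408) = -1/14408 ≈ -6.9406e-5)
1/(k - 5768) = 1/(-1/14408 - 5768) = 1/(-83105345/14408) = -14408/83105345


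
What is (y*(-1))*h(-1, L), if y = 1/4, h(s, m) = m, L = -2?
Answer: 1/2 ≈ 0.50000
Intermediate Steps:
y = 1/4 ≈ 0.25000
(y*(-1))*h(-1, L) = ((1/4)*(-1))*(-2) = -1/4*(-2) = 1/2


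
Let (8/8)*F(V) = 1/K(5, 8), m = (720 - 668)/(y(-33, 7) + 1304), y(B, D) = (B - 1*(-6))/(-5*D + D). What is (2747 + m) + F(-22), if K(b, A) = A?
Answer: 803029251/292312 ≈ 2747.2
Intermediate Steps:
y(B, D) = -(6 + B)/(4*D) (y(B, D) = (B + 6)/((-4*D)) = (6 + B)*(-1/(4*D)) = -(6 + B)/(4*D))
m = 1456/36539 (m = (720 - 668)/((¼)*(-6 - 1*(-33))/7 + 1304) = 52/((¼)*(⅐)*(-6 + 33) + 1304) = 52/((¼)*(⅐)*27 + 1304) = 52/(27/28 + 1304) = 52/(36539/28) = 52*(28/36539) = 1456/36539 ≈ 0.039848)
F(V) = ⅛ (F(V) = 1/8 = ⅛)
(2747 + m) + F(-22) = (2747 + 1456/36539) + ⅛ = 100374089/36539 + ⅛ = 803029251/292312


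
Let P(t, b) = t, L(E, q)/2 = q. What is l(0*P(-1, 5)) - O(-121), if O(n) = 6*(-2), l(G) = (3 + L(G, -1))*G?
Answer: 12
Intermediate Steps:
L(E, q) = 2*q
l(G) = G (l(G) = (3 + 2*(-1))*G = (3 - 2)*G = 1*G = G)
O(n) = -12
l(0*P(-1, 5)) - O(-121) = 0*(-1) - 1*(-12) = 0 + 12 = 12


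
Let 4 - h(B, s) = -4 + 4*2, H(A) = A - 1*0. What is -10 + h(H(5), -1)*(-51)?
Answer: -10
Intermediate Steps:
H(A) = A (H(A) = A + 0 = A)
h(B, s) = 0 (h(B, s) = 4 - (-4 + 4*2) = 4 - (-4 + 8) = 4 - 1*4 = 4 - 4 = 0)
-10 + h(H(5), -1)*(-51) = -10 + 0*(-51) = -10 + 0 = -10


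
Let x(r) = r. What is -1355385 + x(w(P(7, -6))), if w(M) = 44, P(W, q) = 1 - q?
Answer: -1355341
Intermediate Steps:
-1355385 + x(w(P(7, -6))) = -1355385 + 44 = -1355341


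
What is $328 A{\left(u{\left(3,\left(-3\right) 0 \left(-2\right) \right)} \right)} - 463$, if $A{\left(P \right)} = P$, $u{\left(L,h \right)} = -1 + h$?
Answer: $-791$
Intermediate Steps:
$328 A{\left(u{\left(3,\left(-3\right) 0 \left(-2\right) \right)} \right)} - 463 = 328 \left(-1 + \left(-3\right) 0 \left(-2\right)\right) - 463 = 328 \left(-1 + 0 \left(-2\right)\right) - 463 = 328 \left(-1 + 0\right) - 463 = 328 \left(-1\right) - 463 = -328 - 463 = -791$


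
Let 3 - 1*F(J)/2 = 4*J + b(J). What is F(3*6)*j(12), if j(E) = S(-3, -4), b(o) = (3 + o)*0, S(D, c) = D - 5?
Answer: 1104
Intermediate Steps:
S(D, c) = -5 + D
b(o) = 0
j(E) = -8 (j(E) = -5 - 3 = -8)
F(J) = 6 - 8*J (F(J) = 6 - 2*(4*J + 0) = 6 - 8*J)
F(3*6)*j(12) = (6 - 24*6)*(-8) = (6 - 8*18)*(-8) = (6 - 144)*(-8) = -138*(-8) = 1104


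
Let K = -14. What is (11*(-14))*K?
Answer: 2156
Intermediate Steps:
(11*(-14))*K = (11*(-14))*(-14) = -154*(-14) = 2156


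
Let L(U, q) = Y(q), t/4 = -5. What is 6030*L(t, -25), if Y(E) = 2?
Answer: 12060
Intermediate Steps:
t = -20 (t = 4*(-5) = -20)
L(U, q) = 2
6030*L(t, -25) = 6030*2 = 12060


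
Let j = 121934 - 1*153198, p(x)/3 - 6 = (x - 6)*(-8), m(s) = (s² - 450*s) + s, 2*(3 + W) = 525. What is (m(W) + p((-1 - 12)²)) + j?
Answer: -337333/4 ≈ -84333.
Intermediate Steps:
W = 519/2 (W = -3 + (½)*525 = -3 + 525/2 = 519/2 ≈ 259.50)
m(s) = s² - 449*s
p(x) = 162 - 24*x (p(x) = 18 + 3*((x - 6)*(-8)) = 18 + 3*((-6 + x)*(-8)) = 18 + 3*(48 - 8*x) = 18 + (144 - 24*x) = 162 - 24*x)
j = -31264 (j = 121934 - 153198 = -31264)
(m(W) + p((-1 - 12)²)) + j = (519*(-449 + 519/2)/2 + (162 - 24*(-1 - 12)²)) - 31264 = ((519/2)*(-379/2) + (162 - 24*(-13)²)) - 31264 = (-196701/4 + (162 - 24*169)) - 31264 = (-196701/4 + (162 - 4056)) - 31264 = (-196701/4 - 3894) - 31264 = -212277/4 - 31264 = -337333/4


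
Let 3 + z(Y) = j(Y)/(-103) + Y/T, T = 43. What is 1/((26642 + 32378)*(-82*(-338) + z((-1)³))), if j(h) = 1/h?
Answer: 4429/7244163019340 ≈ 6.1139e-10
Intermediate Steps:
z(Y) = -3 - 1/(103*Y) + Y/43 (z(Y) = -3 + (1/(Y*(-103)) + Y/43) = -3 + (-1/103/Y + Y*(1/43)) = -3 + (-1/(103*Y) + Y/43) = -3 - 1/(103*Y) + Y/43)
1/((26642 + 32378)*(-82*(-338) + z((-1)³))) = 1/((26642 + 32378)*(-82*(-338) + (-3 - 1/(103*((-1)³)) + (1/43)*(-1)³))) = 1/(59020*(27716 + (-3 - 1/103/(-1) + (1/43)*(-1)))) = 1/(59020*(27716 + (-3 - 1/103*(-1) - 1/43))) = 1/(59020*(27716 + (-3 + 1/103 - 1/43))) = 1/(59020*(27716 - 13347/4429)) = 1/(59020*(122740817/4429)) = 1/(7244163019340/4429) = 4429/7244163019340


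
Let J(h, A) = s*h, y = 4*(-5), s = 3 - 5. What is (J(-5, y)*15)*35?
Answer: 5250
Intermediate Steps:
s = -2
y = -20
J(h, A) = -2*h
(J(-5, y)*15)*35 = (-2*(-5)*15)*35 = (10*15)*35 = 150*35 = 5250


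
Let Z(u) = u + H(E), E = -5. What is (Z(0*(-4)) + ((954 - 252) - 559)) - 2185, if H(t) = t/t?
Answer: -2041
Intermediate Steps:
H(t) = 1
Z(u) = 1 + u (Z(u) = u + 1 = 1 + u)
(Z(0*(-4)) + ((954 - 252) - 559)) - 2185 = ((1 + 0*(-4)) + ((954 - 252) - 559)) - 2185 = ((1 + 0) + (702 - 559)) - 2185 = (1 + 143) - 2185 = 144 - 2185 = -2041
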